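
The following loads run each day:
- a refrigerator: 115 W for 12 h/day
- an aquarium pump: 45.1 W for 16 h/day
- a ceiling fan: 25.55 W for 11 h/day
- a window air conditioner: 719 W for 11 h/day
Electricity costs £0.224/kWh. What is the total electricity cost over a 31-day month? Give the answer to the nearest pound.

£71

refrigerator: 115 W × 12 h × 31 d = 42,780 Wh = 42.78 kWh
aquarium pump: 45.1 W × 16 h × 31 d = 22,370 Wh = 22.37 kWh
ceiling fan: 25.55 W × 11 h × 31 d = 8,713 Wh = 8.713 kWh
window air conditioner: 719 W × 11 h × 31 d = 245,179 Wh = 245.2 kWh
Total energy = 42.78 + 22.37 + 8.713 + 245.2 = 319 kWh
Cost = 319 kWh × £0.224 = £71.47 ≈ £71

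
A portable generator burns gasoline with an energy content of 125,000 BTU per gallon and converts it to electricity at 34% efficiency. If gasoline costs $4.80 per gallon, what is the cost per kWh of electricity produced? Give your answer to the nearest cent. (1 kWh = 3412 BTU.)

$0.39

Electrical output per gallon = 125,000 BTU × 0.34 / 3412 BTU/kWh = 12.46 kWh
Cost per kWh = $4.80 / 12.46 kWh = $0.385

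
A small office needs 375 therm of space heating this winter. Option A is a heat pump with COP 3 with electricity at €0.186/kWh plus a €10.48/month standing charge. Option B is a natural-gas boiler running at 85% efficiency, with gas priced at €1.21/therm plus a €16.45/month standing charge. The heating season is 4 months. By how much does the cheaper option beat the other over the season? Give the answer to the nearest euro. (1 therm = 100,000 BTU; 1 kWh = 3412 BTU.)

Heat load = 375 therm × 100,000 = 37,500,000 BTU
Gas: input = 37,500,000 / 0.85 = 44,117,647 BTU = 441.2 therm → 441.2 × €1.21 = €533.82; + 4 × €16.45 standing = €599.62
Heat pump: 37,500,000 BTU / 3412 = 10,990 kWh heat; / 3 = 3,664 kWh in → × €0.186 = €681.42; + 4 × €10.48 standing = €723.34
Difference = |€599.62 − €723.34| = €123.71 ≈ €124

€124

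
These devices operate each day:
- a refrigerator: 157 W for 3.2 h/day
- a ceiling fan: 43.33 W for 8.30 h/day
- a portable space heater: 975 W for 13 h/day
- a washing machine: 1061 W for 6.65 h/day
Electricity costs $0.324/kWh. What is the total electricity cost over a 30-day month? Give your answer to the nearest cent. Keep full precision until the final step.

refrigerator: 157 W × 3.2 h × 30 d = 15,072 Wh = 15.07 kWh
ceiling fan: 43.33 W × 8.30 h × 30 d = 10,789 Wh = 10.79 kWh
portable space heater: 975 W × 13 h × 30 d = 380,250 Wh = 380.2 kWh
washing machine: 1061 W × 6.65 h × 30 d = 211,670 Wh = 211.7 kWh
Total energy = 15.07 + 10.79 + 380.2 + 211.7 = 617.8 kWh
Cost = 617.8 kWh × $0.324 = $200.16

$200.16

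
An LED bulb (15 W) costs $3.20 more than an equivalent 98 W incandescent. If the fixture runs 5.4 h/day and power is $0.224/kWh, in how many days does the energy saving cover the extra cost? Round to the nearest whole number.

Power saved = 98 − 15 = 83 W
Daily energy saved = 83 W × 5.4 h = 448.2 Wh = 0.4482 kWh
Daily savings = 0.4482 × $0.224 = $0.1004
Payback = $3.20 / $0.1004 per day = 31.87 days

32 days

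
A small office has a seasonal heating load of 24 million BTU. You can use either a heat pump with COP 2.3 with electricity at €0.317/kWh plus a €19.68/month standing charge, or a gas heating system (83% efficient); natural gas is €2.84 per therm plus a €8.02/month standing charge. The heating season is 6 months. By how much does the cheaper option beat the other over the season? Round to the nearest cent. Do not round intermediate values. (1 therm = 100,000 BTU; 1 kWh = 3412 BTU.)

Heat load = 24 × 10⁶ BTU = 24,000,000 BTU
Gas: input = 24,000,000 / 0.83 = 28,915,663 BTU = 289.2 therm → 289.2 × €2.84 = €821.20; + 6 × €8.02 standing = €869.32
Heat pump: 24,000,000 BTU / 3412 = 7,034 kWh heat; / 2.3 = 3,058 kWh in → × €0.317 = €969.47; + 6 × €19.68 standing = €1,087.55
Difference = |€869.32 − €1,087.55| = €218.22

€218.22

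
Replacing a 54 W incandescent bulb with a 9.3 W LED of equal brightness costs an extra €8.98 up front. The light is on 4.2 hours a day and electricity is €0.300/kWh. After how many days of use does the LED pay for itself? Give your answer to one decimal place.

159.4 days

Power saved = 54 − 9.3 = 44.7 W
Daily energy saved = 44.7 W × 4.2 h = 187.7 Wh = 0.18774 kWh
Daily savings = 0.18774 × €0.300 = €0.0563
Payback = €8.98 / €0.0563 per day = 159.4 days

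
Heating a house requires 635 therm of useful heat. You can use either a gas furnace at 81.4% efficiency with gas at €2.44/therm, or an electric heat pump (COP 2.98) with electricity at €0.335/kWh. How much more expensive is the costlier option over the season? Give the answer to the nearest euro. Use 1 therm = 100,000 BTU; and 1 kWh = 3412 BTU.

€189

Heat load = 635 therm × 100,000 = 63,500,000 BTU
Gas: input = 63,500,000 / 0.814 = 78,009,828 BTU = 780.1 therm → 780.1 × €2.44 = €1,903.44
Heat pump: 63,500,000 BTU / 3412 = 18,610 kWh heat; / 2.98 = 6,245 kWh in → × €0.335 = €2,092.15
Difference = |€1,903.44 − €2,092.15| = €188.71 ≈ €189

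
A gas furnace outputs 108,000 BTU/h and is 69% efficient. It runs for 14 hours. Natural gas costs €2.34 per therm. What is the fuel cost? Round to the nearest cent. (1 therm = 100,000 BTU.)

Heat delivered = 108,000 BTU/h × 14 h = 1,512,000 BTU
Gas input = 1,512,000 / 0.69 = 2,191,304 BTU
= 2,191,304 / 100,000 = 21.91 therm
Cost = 21.91 × €2.34/therm = €51.28

€51.28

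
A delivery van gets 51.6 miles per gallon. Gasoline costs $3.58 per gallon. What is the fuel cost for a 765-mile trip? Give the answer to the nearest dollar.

Fuel = 765 mi / 51.6 mpg = 14.83 gal
Cost = 14.83 gal × $3.58/gal = $53.08 ≈ $53

$53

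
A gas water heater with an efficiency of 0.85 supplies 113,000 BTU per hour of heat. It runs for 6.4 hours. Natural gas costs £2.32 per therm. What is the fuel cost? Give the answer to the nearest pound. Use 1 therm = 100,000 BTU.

£20

Heat delivered = 113,000 BTU/h × 6.4 h = 723,200 BTU
Gas input = 723,200 / 0.85 = 850,824 BTU
= 850,824 / 100,000 = 8.508 therm
Cost = 8.508 × £2.32/therm = £19.74 ≈ £20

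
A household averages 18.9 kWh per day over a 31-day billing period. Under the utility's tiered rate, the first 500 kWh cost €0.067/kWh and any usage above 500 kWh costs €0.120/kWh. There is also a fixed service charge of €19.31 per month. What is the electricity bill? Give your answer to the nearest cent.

Usage = 18.9 kWh/day × 31 days = 585.9 kWh
First 500 kWh × €0.067 = €33.50
Remaining 85.9 kWh × €0.120 = €10.31
Energy charge = €43.81; + service €19.31 = €63.12

€63.12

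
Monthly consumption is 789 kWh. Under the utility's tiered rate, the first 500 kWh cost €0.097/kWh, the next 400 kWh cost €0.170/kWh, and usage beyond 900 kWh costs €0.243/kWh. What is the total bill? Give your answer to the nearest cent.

First 500 kWh × €0.097 = €48.50
Next 289 kWh × €0.170 = €49.13
Remaining tier: 0 kWh (not reached)
Total = €97.63

€97.63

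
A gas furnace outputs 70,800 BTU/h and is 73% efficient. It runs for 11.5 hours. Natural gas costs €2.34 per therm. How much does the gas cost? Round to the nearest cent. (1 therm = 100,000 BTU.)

€26.10

Heat delivered = 70,800 BTU/h × 11.5 h = 814,200 BTU
Gas input = 814,200 / 0.73 = 1,115,342 BTU
= 1,115,342 / 100,000 = 11.15 therm
Cost = 11.15 × €2.34/therm = €26.10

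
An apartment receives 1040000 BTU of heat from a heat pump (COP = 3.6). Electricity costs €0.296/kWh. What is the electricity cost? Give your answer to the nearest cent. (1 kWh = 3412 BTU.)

Heat delivered = 1,040,000 BTU / 3412 = 304.8 kWh
Electrical input = 304.8 kWh / 3.6 = 84.67 kWh
Cost = 84.67 × €0.296/kWh = €25.06

€25.06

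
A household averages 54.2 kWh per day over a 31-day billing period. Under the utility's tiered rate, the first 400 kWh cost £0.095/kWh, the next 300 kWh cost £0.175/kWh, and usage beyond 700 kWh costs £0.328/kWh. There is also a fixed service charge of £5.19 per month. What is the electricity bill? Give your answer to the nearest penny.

£417.20

Usage = 54.2 kWh/day × 31 days = 1680.2 kWh
First 400 kWh × £0.095 = £38.00
Next 300 kWh × £0.175 = £52.50
Remaining 980.2 kWh × £0.328 = £321.51
Energy charge = £412.01; + service £5.19 = £417.20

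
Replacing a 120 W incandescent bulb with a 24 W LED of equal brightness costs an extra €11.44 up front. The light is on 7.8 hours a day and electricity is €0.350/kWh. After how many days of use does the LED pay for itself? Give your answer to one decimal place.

43.7 days

Power saved = 120 − 24 = 96 W
Daily energy saved = 96 W × 7.8 h = 748.8 Wh = 0.7488 kWh
Daily savings = 0.7488 × €0.350 = €0.2621
Payback = €11.44 / €0.2621 per day = 43.65 days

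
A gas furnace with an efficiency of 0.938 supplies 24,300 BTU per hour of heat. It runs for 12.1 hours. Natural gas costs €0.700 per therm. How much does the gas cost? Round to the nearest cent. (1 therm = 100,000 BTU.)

€2.19

Heat delivered = 24,300 BTU/h × 12.1 h = 294,030 BTU
Gas input = 294,030 / 0.938 = 313,465 BTU
= 313,465 / 100,000 = 3.135 therm
Cost = 3.135 × €0.700/therm = €2.19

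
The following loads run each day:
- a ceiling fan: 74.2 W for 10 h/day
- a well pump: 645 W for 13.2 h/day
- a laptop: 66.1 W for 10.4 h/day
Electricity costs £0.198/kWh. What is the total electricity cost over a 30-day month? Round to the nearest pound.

£59

ceiling fan: 74.2 W × 10 h × 30 d = 22,260 Wh = 22.26 kWh
well pump: 645 W × 13.2 h × 30 d = 255,420 Wh = 255.4 kWh
laptop: 66.1 W × 10.4 h × 30 d = 20,623 Wh = 20.62 kWh
Total energy = 22.26 + 255.4 + 20.62 = 298.3 kWh
Cost = 298.3 kWh × £0.198 = £59.06 ≈ £59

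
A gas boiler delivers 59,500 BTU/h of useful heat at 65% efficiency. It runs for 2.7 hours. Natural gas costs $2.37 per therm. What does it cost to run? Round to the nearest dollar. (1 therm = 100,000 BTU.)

Heat delivered = 59,500 BTU/h × 2.7 h = 160,650 BTU
Gas input = 160,650 / 0.65 = 247,154 BTU
= 247,154 / 100,000 = 2.472 therm
Cost = 2.472 × $2.37/therm = $5.86 ≈ $6

$6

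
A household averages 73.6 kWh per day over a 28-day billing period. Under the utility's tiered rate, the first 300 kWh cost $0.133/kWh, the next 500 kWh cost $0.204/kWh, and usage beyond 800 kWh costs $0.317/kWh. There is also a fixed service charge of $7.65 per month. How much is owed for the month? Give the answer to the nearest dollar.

Usage = 73.6 kWh/day × 28 days = 2060.8 kWh
First 300 kWh × $0.133 = $39.90
Next 500 kWh × $0.204 = $102.00
Remaining 1260.8 kWh × $0.317 = $399.67
Energy charge = $541.57; + service $7.65 = $549.22 ≈ $549

$549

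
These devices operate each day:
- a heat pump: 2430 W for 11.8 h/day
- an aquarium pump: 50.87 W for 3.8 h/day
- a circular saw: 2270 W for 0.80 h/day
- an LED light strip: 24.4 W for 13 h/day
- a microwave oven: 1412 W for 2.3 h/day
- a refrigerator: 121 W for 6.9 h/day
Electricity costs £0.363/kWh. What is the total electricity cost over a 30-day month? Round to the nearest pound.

£382

heat pump: 2430 W × 11.8 h × 30 d = 860,220 Wh = 860.2 kWh
aquarium pump: 50.87 W × 3.8 h × 30 d = 5,799 Wh = 5.799 kWh
circular saw: 2270 W × 0.80 h × 30 d = 54,480 Wh = 54.48 kWh
LED light strip: 24.4 W × 13 h × 30 d = 9,516 Wh = 9.516 kWh
microwave oven: 1412 W × 2.3 h × 30 d = 97,428 Wh = 97.43 kWh
refrigerator: 121 W × 6.9 h × 30 d = 25,047 Wh = 25.05 kWh
Total energy = 860.2 + 5.799 + 54.48 + 9.516 + 97.43 + 25.05 = 1,052 kWh
Cost = 1,052 kWh × £0.363 = £382.05 ≈ £382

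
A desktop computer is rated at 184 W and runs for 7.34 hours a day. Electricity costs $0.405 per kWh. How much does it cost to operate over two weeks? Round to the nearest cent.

$7.66

Energy = 184 W × 7.34 h/day × 14 days = 18,908 Wh = 18.91 kWh
Cost = 18.91 kWh × $0.405/kWh = $7.66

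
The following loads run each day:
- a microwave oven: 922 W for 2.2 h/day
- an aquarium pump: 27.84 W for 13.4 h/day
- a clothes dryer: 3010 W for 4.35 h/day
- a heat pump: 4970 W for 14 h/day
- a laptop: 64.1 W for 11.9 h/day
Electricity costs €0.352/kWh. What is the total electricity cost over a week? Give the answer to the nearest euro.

microwave oven: 922 W × 2.2 h × 7 d = 14,199 Wh = 14.2 kWh
aquarium pump: 27.84 W × 13.4 h × 7 d = 2,611 Wh = 2.611 kWh
clothes dryer: 3010 W × 4.35 h × 7 d = 91,654 Wh = 91.65 kWh
heat pump: 4970 W × 14 h × 7 d = 487,060 Wh = 487.1 kWh
laptop: 64.1 W × 11.9 h × 7 d = 5,340 Wh = 5.34 kWh
Total energy = 14.2 + 2.611 + 91.65 + 487.1 + 5.34 = 600.9 kWh
Cost = 600.9 kWh × €0.352 = €211.50 ≈ €212

€212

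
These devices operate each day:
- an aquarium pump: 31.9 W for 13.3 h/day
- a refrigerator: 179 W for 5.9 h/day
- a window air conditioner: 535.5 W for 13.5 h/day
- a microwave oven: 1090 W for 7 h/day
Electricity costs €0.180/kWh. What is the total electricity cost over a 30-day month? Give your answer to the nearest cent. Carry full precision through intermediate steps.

€88.23

aquarium pump: 31.9 W × 13.3 h × 30 d = 12,728 Wh = 12.73 kWh
refrigerator: 179 W × 5.9 h × 30 d = 31,683 Wh = 31.68 kWh
window air conditioner: 535.5 W × 13.5 h × 30 d = 216,878 Wh = 216.9 kWh
microwave oven: 1090 W × 7 h × 30 d = 228,900 Wh = 228.9 kWh
Total energy = 12.73 + 31.68 + 216.9 + 228.9 = 490.2 kWh
Cost = 490.2 kWh × €0.180 = €88.23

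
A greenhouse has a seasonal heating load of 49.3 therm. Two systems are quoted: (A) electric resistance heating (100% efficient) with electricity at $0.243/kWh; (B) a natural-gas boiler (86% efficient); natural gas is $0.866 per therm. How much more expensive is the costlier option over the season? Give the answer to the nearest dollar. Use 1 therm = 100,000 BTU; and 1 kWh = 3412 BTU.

Heat load = 49.3 therm × 100,000 = 4,930,000 BTU
Gas: input = 4,930,000 / 0.86 = 5,732,558 BTU = 57.33 therm → 57.33 × $0.866 = $49.64
Electric: 4,930,000 BTU / 3412 = 1,445 kWh → × $0.243 = $351.11
Difference = |$49.64 − $351.11| = $301.47 ≈ $301

$301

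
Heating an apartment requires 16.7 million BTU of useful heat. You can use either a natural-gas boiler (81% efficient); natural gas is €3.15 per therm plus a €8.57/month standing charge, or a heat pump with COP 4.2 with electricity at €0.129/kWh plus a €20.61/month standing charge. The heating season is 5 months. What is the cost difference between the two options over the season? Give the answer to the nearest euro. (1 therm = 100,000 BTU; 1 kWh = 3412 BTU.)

€439

Heat load = 16.7 × 10⁶ BTU = 16,700,000 BTU
Gas: input = 16,700,000 / 0.81 = 20,617,284 BTU = 206.2 therm → 206.2 × €3.15 = €649.44; + 5 × €8.57 standing = €692.29
Heat pump: 16,700,000 BTU / 3412 = 4,894 kWh heat; / 4.2 = 1,165 kWh in → × €0.129 = €150.33; + 5 × €20.61 standing = €253.38
Difference = |€692.29 − €253.38| = €438.91 ≈ €439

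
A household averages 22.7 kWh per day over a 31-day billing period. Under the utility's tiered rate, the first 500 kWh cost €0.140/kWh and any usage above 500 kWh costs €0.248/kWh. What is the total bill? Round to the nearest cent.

€120.52

Usage = 22.7 kWh/day × 31 days = 703.7 kWh
First 500 kWh × €0.140 = €70.00
Remaining 203.7 kWh × €0.248 = €50.52
Total = €120.52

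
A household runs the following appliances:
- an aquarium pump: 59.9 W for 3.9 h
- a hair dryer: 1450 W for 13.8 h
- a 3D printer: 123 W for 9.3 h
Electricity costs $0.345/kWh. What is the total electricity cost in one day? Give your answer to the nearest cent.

$7.38

aquarium pump: 59.9 W × 3.9 h = 234 Wh = 0.2336 kWh
hair dryer: 1450 W × 13.8 h = 20,010 Wh = 20.01 kWh
3D printer: 123 W × 9.3 h = 1,144 Wh = 1.144 kWh
Total energy = 0.2336 + 20.01 + 1.144 = 21.39 kWh
Cost = 21.39 kWh × $0.345 = $7.38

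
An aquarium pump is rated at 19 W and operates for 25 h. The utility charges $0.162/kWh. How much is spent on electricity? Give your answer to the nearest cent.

$0.08

Energy = 19 W × 25 h = 475 Wh = 0.475 kWh
Cost = 0.475 kWh × $0.162/kWh = $0.08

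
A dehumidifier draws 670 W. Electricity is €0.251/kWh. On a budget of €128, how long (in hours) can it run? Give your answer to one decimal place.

761.1 h

Energy budget = €128 / €0.251 per kWh = 510 kWh = 509,960 Wh
Runtime = 509,960 Wh / 670 W = 761.1 h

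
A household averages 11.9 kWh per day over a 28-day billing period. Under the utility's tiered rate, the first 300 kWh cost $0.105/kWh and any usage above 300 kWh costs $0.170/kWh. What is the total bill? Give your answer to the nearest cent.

$37.14

Usage = 11.9 kWh/day × 28 days = 333.2 kWh
First 300 kWh × $0.105 = $31.50
Remaining 33.2 kWh × $0.170 = $5.64
Total = $37.14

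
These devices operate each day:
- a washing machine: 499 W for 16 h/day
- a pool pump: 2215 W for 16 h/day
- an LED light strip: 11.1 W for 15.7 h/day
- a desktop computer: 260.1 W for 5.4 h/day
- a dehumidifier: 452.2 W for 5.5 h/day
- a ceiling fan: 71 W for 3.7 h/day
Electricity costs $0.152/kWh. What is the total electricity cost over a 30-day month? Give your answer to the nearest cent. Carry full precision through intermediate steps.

$217.75

washing machine: 499 W × 16 h × 30 d = 239,520 Wh = 239.5 kWh
pool pump: 2215 W × 16 h × 30 d = 1,063,200 Wh = 1,063 kWh
LED light strip: 11.1 W × 15.7 h × 30 d = 5,228 Wh = 5.228 kWh
desktop computer: 260.1 W × 5.4 h × 30 d = 42,136 Wh = 42.14 kWh
dehumidifier: 452.2 W × 5.5 h × 30 d = 74,613 Wh = 74.61 kWh
ceiling fan: 71 W × 3.7 h × 30 d = 7,881 Wh = 7.881 kWh
Total energy = 239.5 + 1,063 + 5.228 + 42.14 + 74.61 + 7.881 = 1,433 kWh
Cost = 1,433 kWh × $0.152 = $217.75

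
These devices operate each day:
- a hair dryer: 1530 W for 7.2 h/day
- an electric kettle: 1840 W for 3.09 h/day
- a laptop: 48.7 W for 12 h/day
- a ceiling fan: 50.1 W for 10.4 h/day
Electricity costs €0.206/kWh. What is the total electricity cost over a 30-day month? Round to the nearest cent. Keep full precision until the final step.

hair dryer: 1530 W × 7.2 h × 30 d = 330,480 Wh = 330.5 kWh
electric kettle: 1840 W × 3.09 h × 30 d = 170,568 Wh = 170.6 kWh
laptop: 48.7 W × 12 h × 30 d = 17,532 Wh = 17.53 kWh
ceiling fan: 50.1 W × 10.4 h × 30 d = 15,631 Wh = 15.63 kWh
Total energy = 330.5 + 170.6 + 17.53 + 15.63 = 534.2 kWh
Cost = 534.2 kWh × €0.206 = €110.05

€110.05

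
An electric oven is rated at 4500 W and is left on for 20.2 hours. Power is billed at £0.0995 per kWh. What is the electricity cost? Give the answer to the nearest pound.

Energy = 4500 W × 20.2 h = 90,900 Wh = 90.9 kWh
Cost = 90.9 kWh × £0.0995/kWh = £9.04 ≈ £9

£9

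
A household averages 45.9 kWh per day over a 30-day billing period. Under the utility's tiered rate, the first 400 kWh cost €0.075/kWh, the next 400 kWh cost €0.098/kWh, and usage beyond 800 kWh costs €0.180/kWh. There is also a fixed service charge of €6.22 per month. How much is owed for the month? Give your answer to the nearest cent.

Usage = 45.9 kWh/day × 30 days = 1377 kWh
First 400 kWh × €0.075 = €30.00
Next 400 kWh × €0.098 = €39.20
Remaining 577 kWh × €0.180 = €103.86
Energy charge = €173.06; + service €6.22 = €179.28

€179.28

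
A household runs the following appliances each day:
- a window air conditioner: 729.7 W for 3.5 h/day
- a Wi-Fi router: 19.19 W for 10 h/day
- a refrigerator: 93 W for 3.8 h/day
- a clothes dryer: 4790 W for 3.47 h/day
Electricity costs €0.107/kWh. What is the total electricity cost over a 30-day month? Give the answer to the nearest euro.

€63

window air conditioner: 729.7 W × 3.5 h × 30 d = 76,619 Wh = 76.62 kWh
Wi-Fi router: 19.19 W × 10 h × 30 d = 5,757 Wh = 5.757 kWh
refrigerator: 93 W × 3.8 h × 30 d = 10,602 Wh = 10.6 kWh
clothes dryer: 4790 W × 3.47 h × 30 d = 498,639 Wh = 498.6 kWh
Total energy = 76.62 + 5.757 + 10.6 + 498.6 = 591.6 kWh
Cost = 591.6 kWh × €0.107 = €63.30 ≈ €63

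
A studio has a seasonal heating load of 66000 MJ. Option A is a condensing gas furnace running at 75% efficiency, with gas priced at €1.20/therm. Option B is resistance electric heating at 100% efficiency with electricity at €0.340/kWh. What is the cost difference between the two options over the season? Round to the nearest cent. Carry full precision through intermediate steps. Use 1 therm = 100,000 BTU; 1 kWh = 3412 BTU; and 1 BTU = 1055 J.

€5232.97

Heat load = 66000 MJ = 66,000,000,000 J / 1055 = 62,559,242 BTU
Gas: input = 62,559,242 / 0.75 = 83,412,322 BTU = 834.1 therm → 834.1 × €1.20 = €1,000.95
Electric: 62,559,242 BTU / 3412 = 18,340 kWh → × €0.340 = €6,233.92
Difference = |€1,000.95 − €6,233.92| = €5,232.97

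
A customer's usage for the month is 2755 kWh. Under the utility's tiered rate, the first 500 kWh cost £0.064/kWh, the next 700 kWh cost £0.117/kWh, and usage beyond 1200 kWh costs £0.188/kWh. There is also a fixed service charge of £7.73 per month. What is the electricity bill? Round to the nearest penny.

First 500 kWh × £0.064 = £32.00
Next 700 kWh × £0.117 = £81.90
Remaining 1555 kWh × £0.188 = £292.34
Energy charge = £406.24; + service £7.73 = £413.97

£413.97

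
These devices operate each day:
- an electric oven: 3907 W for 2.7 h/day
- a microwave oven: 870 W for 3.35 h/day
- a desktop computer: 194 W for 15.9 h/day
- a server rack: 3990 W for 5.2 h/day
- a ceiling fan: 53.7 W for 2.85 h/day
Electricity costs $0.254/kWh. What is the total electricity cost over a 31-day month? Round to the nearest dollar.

$295

electric oven: 3907 W × 2.7 h × 31 d = 327,016 Wh = 327 kWh
microwave oven: 870 W × 3.35 h × 31 d = 90,350 Wh = 90.35 kWh
desktop computer: 194 W × 15.9 h × 31 d = 95,623 Wh = 95.62 kWh
server rack: 3990 W × 5.2 h × 31 d = 643,188 Wh = 643.2 kWh
ceiling fan: 53.7 W × 2.85 h × 31 d = 4,744 Wh = 4.744 kWh
Total energy = 327 + 90.35 + 95.62 + 643.2 + 4.744 = 1,161 kWh
Cost = 1,161 kWh × $0.254 = $294.87 ≈ $295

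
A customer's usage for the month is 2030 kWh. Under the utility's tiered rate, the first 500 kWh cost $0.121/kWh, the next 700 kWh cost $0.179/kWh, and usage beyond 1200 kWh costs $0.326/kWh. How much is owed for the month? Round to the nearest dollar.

First 500 kWh × $0.121 = $60.50
Next 700 kWh × $0.179 = $125.30
Remaining 830 kWh × $0.326 = $270.58
Total = $456.38 ≈ $456

$456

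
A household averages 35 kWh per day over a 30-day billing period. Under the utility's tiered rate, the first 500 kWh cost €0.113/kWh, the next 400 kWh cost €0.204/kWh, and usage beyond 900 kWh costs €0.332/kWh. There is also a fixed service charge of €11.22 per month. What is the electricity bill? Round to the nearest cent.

Usage = 35 kWh/day × 30 days = 1050 kWh
First 500 kWh × €0.113 = €56.50
Next 400 kWh × €0.204 = €81.60
Remaining 150 kWh × €0.332 = €49.80
Energy charge = €187.90; + service €11.22 = €199.12

€199.12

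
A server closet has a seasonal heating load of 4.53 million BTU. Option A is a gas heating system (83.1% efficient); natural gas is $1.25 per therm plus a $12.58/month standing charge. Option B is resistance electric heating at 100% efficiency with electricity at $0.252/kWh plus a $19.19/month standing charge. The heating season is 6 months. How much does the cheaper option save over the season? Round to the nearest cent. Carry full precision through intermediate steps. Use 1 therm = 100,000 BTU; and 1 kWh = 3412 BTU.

Heat load = 4.53 × 10⁶ BTU = 4,530,000 BTU
Gas: input = 4,530,000 / 0.831 = 5,451,264 BTU = 54.51 therm → 54.51 × $1.25 = $68.14; + 6 × $12.58 standing = $143.62
Electric: 4,530,000 BTU / 3412 = 1,328 kWh → × $0.252 = $334.57; + 6 × $19.19 standing = $449.71
Difference = |$143.62 − $449.71| = $306.09

$306.09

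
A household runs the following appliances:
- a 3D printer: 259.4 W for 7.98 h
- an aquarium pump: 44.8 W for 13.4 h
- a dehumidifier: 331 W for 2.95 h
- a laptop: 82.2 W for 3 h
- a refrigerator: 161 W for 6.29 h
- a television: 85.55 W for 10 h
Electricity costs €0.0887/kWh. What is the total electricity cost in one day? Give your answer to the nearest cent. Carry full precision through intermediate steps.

€0.51

3D printer: 259.4 W × 7.98 h = 2,070 Wh = 2.07 kWh
aquarium pump: 44.8 W × 13.4 h = 600 Wh = 0.6003 kWh
dehumidifier: 331 W × 2.95 h = 976 Wh = 0.9765 kWh
laptop: 82.2 W × 3 h = 247 Wh = 0.2466 kWh
refrigerator: 161 W × 6.29 h = 1,013 Wh = 1.013 kWh
television: 85.55 W × 10 h = 856 Wh = 0.8555 kWh
Total energy = 2.07 + 0.6003 + 0.9765 + 0.2466 + 1.013 + 0.8555 = 5.762 kWh
Cost = 5.762 kWh × €0.0887 = €0.51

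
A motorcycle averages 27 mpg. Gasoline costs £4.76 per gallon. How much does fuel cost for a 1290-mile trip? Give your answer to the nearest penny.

£227.42

Fuel = 1290 mi / 27 mpg = 47.78 gal
Cost = 47.78 gal × £4.76/gal = £227.42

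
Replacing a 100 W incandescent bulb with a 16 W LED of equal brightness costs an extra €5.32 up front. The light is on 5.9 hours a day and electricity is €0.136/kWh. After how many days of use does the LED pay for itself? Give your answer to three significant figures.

78.9 days

Power saved = 100 − 16 = 84 W
Daily energy saved = 84 W × 5.9 h = 495.6 Wh = 0.4956 kWh
Daily savings = 0.4956 × €0.136 = €0.0674
Payback = €5.32 / €0.0674 per day = 78.93 days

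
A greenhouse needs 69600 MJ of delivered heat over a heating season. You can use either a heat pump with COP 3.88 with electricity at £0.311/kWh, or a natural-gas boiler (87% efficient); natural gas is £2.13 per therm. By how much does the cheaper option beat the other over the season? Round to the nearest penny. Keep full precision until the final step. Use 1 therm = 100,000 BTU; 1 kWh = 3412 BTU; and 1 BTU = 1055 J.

£65.36

Heat load = 69600 MJ = 69,600,000,000 J / 1055 = 65,971,564 BTU
Gas: input = 65,971,564 / 0.87 = 75,829,384 BTU = 758.3 therm → 758.3 × £2.13 = £1,615.17
Heat pump: 65,971,564 BTU / 3412 = 19,340 kWh heat; / 3.88 = 4,983 kWh in → × £0.311 = £1,549.80
Difference = |£1,615.17 − £1,549.80| = £65.36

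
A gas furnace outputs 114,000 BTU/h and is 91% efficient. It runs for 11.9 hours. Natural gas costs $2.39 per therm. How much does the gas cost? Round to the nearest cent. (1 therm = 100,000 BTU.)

Heat delivered = 114,000 BTU/h × 11.9 h = 1,356,600 BTU
Gas input = 1,356,600 / 0.91 = 1,490,769 BTU
= 1,490,769 / 100,000 = 14.91 therm
Cost = 14.91 × $2.39/therm = $35.63

$35.63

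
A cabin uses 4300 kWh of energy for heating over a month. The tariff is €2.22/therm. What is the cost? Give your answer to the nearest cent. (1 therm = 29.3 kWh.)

4300 kWh × (0.03413 therm/kWh) = 146.8 therm
Cost = 146.8 therm × €2.22/therm = €325.80

€325.80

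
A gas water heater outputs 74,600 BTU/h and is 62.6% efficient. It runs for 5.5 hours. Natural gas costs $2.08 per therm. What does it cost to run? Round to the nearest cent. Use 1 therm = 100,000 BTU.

$13.63

Heat delivered = 74,600 BTU/h × 5.5 h = 410,300 BTU
Gas input = 410,300 / 0.626 = 655,431 BTU
= 655,431 / 100,000 = 6.554 therm
Cost = 6.554 × $2.08/therm = $13.63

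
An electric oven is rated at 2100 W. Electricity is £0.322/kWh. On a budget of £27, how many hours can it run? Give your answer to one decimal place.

39.9 h

Energy budget = £27 / £0.322 per kWh = 83.85 kWh = 83,851 Wh
Runtime = 83,851 Wh / 2100 W = 39.93 h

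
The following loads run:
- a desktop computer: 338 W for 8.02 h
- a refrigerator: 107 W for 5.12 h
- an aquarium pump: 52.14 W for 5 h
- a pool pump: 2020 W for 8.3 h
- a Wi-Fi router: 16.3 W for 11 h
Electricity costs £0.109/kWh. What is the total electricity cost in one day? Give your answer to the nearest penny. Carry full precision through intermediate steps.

desktop computer: 338 W × 8.02 h = 2,711 Wh = 2.711 kWh
refrigerator: 107 W × 5.12 h = 548 Wh = 0.5478 kWh
aquarium pump: 52.14 W × 5 h = 261 Wh = 0.2607 kWh
pool pump: 2020 W × 8.3 h = 16,766 Wh = 16.77 kWh
Wi-Fi router: 16.3 W × 11 h = 179 Wh = 0.1793 kWh
Total energy = 2.711 + 0.5478 + 0.2607 + 16.77 + 0.1793 = 20.46 kWh
Cost = 20.46 kWh × £0.109 = £2.23

£2.23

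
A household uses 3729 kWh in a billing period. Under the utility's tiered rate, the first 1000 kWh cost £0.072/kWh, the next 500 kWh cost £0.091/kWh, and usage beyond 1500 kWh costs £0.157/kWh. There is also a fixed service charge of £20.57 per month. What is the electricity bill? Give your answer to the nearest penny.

£488.02

First 1000 kWh × £0.072 = £72.00
Next 500 kWh × £0.091 = £45.50
Remaining 2229 kWh × £0.157 = £349.95
Energy charge = £467.45; + service £20.57 = £488.02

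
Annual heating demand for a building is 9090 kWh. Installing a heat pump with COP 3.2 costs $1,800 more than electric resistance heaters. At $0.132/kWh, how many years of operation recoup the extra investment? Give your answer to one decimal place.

2.2 years

Resistance: 9090 kWh × $0.132 = $1,199.88/yr
Heat pump: 9090 / 3.2 = 2841 kWh in → × $0.132 = $374.96/yr
Annual savings = $824.92
Payback = $1,800 / $824.92 = 2.18 years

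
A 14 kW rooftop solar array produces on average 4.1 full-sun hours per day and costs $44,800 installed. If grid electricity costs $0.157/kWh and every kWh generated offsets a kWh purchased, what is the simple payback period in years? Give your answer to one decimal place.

13.6 years

Daily generation = 14 kW × 4.1 h = 57.4 kWh
Annual generation = 57.4 × 365 = 20951 kWh
Annual savings = 20951 × $0.157 = $3,289.31
Payback = $44,800 / $3,289.31 = 13.6 years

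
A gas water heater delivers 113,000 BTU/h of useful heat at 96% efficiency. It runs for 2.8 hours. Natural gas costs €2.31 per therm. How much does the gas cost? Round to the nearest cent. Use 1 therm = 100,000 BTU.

€7.61

Heat delivered = 113,000 BTU/h × 2.8 h = 316,400 BTU
Gas input = 316,400 / 0.96 = 329,583 BTU
= 329,583 / 100,000 = 3.296 therm
Cost = 3.296 × €2.31/therm = €7.61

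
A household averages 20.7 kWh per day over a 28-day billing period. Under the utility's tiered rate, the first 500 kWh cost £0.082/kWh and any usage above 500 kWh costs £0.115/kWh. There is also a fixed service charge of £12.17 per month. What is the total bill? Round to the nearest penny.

£62.32

Usage = 20.7 kWh/day × 28 days = 579.6 kWh
First 500 kWh × £0.082 = £41.00
Remaining 79.6 kWh × £0.115 = £9.15
Energy charge = £50.15; + service £12.17 = £62.32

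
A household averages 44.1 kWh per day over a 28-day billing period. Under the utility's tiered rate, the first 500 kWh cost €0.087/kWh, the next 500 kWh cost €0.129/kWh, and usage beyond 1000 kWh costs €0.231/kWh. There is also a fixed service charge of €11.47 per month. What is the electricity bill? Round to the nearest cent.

Usage = 44.1 kWh/day × 28 days = 1234.8 kWh
First 500 kWh × €0.087 = €43.50
Next 500 kWh × €0.129 = €64.50
Remaining 234.8 kWh × €0.231 = €54.24
Energy charge = €162.24; + service €11.47 = €173.71

€173.71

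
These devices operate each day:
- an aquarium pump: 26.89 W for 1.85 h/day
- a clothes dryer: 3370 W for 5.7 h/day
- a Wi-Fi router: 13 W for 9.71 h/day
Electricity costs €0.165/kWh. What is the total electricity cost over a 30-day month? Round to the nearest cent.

€95.96

aquarium pump: 26.89 W × 1.85 h × 30 d = 1,492 Wh = 1.492 kWh
clothes dryer: 3370 W × 5.7 h × 30 d = 576,270 Wh = 576.3 kWh
Wi-Fi router: 13 W × 9.71 h × 30 d = 3,787 Wh = 3.787 kWh
Total energy = 1.492 + 576.3 + 3.787 = 581.5 kWh
Cost = 581.5 kWh × €0.165 = €95.96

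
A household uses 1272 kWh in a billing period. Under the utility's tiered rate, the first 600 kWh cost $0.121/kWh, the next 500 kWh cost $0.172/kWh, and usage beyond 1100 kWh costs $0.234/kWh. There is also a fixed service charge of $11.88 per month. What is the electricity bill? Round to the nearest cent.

First 600 kWh × $0.121 = $72.60
Next 500 kWh × $0.172 = $86.00
Remaining 172 kWh × $0.234 = $40.25
Energy charge = $198.85; + service $11.88 = $210.73

$210.73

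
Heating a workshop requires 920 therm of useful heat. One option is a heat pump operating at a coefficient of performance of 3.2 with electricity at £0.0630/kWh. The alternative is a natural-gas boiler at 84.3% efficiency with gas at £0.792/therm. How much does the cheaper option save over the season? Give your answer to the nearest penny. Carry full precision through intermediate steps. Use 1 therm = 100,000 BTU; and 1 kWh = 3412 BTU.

Heat load = 920 therm × 100,000 = 92,000,000 BTU
Gas: input = 92,000,000 / 0.843 = 109,134,045 BTU = 1,091 therm → 1,091 × £0.792 = £864.34
Heat pump: 92,000,000 BTU / 3412 = 26,960 kWh heat; / 3.2 = 8,426 kWh in → × £0.0630 = £530.85
Difference = |£864.34 − £530.85| = £333.49

£333.49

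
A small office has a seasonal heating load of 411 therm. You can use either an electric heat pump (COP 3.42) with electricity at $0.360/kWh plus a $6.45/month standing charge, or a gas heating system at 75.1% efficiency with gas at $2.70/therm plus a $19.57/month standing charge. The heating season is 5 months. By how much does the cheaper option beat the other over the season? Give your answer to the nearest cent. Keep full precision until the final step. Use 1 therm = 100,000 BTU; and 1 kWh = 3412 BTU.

$275.26

Heat load = 411 therm × 100,000 = 41,100,000 BTU
Gas: input = 41,100,000 / 0.751 = 54,727,031 BTU = 547.3 therm → 547.3 × $2.70 = $1,477.63; + 5 × $19.57 standing = $1,575.48
Heat pump: 41,100,000 BTU / 3412 = 12,050 kWh heat; / 3.42 = 3,522 kWh in → × $0.360 = $1,267.97; + 5 × $6.45 standing = $1,300.22
Difference = |$1,575.48 − $1,300.22| = $275.26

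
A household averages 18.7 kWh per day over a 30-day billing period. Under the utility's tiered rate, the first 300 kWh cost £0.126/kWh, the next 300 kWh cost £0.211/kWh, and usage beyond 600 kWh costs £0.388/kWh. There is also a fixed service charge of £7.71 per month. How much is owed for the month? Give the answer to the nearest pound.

Usage = 18.7 kWh/day × 30 days = 561 kWh
First 300 kWh × £0.126 = £37.80
Next 261 kWh × £0.211 = £55.07
Remaining tier: 0 kWh (not reached)
Energy charge = £92.87; + service £7.71 = £100.58 ≈ £101

£101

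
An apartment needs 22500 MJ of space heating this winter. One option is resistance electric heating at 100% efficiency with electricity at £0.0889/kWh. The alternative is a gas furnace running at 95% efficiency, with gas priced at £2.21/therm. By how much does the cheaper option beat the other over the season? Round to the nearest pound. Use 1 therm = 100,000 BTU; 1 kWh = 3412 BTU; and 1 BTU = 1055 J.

£60

Heat load = 22500 MJ = 22,500,000,000 J / 1055 = 21,327,014 BTU
Gas: input = 21,327,014 / 0.95 = 22,449,489 BTU = 224.5 therm → 224.5 × £2.21 = £496.13
Electric: 21,327,014 BTU / 3412 = 6,251 kWh → × £0.0889 = £555.68
Difference = |£496.13 − £555.68| = £59.54 ≈ £60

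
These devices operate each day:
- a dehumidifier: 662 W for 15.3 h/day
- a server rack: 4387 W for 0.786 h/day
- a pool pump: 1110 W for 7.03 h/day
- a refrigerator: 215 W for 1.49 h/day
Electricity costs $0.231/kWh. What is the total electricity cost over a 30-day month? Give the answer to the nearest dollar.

$150

dehumidifier: 662 W × 15.3 h × 30 d = 303,858 Wh = 303.9 kWh
server rack: 4387 W × 0.786 h × 30 d = 103,445 Wh = 103.4 kWh
pool pump: 1110 W × 7.03 h × 30 d = 234,099 Wh = 234.1 kWh
refrigerator: 215 W × 1.49 h × 30 d = 9,610 Wh = 9.611 kWh
Total energy = 303.9 + 103.4 + 234.1 + 9.611 = 651 kWh
Cost = 651 kWh × $0.231 = $150.38 ≈ $150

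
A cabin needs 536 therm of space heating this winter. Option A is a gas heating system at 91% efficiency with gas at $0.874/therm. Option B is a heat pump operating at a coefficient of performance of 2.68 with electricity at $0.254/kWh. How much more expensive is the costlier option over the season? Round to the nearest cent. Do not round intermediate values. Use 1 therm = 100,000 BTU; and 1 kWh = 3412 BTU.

Heat load = 536 therm × 100,000 = 53,600,000 BTU
Gas: input = 53,600,000 / 0.91 = 58,901,099 BTU = 589 therm → 589 × $0.874 = $514.80
Heat pump: 53,600,000 BTU / 3412 = 15,710 kWh heat; / 2.68 = 5,862 kWh in → × $0.254 = $1,488.86
Difference = |$514.80 − $1,488.86| = $974.07

$974.07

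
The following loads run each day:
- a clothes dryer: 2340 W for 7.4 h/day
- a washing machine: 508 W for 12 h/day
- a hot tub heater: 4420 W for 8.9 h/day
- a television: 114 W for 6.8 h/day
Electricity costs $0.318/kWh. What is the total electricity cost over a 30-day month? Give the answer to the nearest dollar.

clothes dryer: 2340 W × 7.4 h × 30 d = 519,480 Wh = 519.5 kWh
washing machine: 508 W × 12 h × 30 d = 182,880 Wh = 182.9 kWh
hot tub heater: 4420 W × 8.9 h × 30 d = 1,180,140 Wh = 1,180 kWh
television: 114 W × 6.8 h × 30 d = 23,256 Wh = 23.26 kWh
Total energy = 519.5 + 182.9 + 1,180 + 23.26 = 1,906 kWh
Cost = 1,906 kWh × $0.318 = $606.03 ≈ $606

$606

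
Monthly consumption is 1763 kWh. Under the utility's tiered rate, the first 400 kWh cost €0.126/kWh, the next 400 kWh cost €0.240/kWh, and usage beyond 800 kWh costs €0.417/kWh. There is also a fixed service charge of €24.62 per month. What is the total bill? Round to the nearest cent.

€572.59

First 400 kWh × €0.126 = €50.40
Next 400 kWh × €0.240 = €96.00
Remaining 963 kWh × €0.417 = €401.57
Energy charge = €547.97; + service €24.62 = €572.59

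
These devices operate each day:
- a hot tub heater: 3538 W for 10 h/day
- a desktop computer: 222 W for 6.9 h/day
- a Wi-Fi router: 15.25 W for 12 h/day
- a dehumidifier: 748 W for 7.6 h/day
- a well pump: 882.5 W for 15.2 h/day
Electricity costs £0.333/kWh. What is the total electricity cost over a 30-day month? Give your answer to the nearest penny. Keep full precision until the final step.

£561.37

hot tub heater: 3538 W × 10 h × 30 d = 1,061,400 Wh = 1,061 kWh
desktop computer: 222 W × 6.9 h × 30 d = 45,954 Wh = 45.95 kWh
Wi-Fi router: 15.25 W × 12 h × 30 d = 5,490 Wh = 5.49 kWh
dehumidifier: 748 W × 7.6 h × 30 d = 170,544 Wh = 170.5 kWh
well pump: 882.5 W × 15.2 h × 30 d = 402,420 Wh = 402.4 kWh
Total energy = 1,061 + 45.95 + 5.49 + 170.5 + 402.4 = 1,686 kWh
Cost = 1,686 kWh × £0.333 = £561.37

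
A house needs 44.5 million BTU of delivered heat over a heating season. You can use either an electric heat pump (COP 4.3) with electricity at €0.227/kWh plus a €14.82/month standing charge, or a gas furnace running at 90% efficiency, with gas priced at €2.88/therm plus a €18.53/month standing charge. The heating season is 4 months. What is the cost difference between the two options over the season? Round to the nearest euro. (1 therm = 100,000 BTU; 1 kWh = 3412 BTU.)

Heat load = 44.5 × 10⁶ BTU = 44,500,000 BTU
Gas: input = 44,500,000 / 0.90 = 49,444,444 BTU = 494.4 therm → 494.4 × €2.88 = €1,424.00; + 4 × €18.53 standing = €1,498.12
Heat pump: 44,500,000 BTU / 3412 = 13,040 kWh heat; / 4.3 = 3,033 kWh in → × €0.227 = €688.51; + 4 × €14.82 standing = €747.79
Difference = |€1,498.12 − €747.79| = €750.33 ≈ €750

€750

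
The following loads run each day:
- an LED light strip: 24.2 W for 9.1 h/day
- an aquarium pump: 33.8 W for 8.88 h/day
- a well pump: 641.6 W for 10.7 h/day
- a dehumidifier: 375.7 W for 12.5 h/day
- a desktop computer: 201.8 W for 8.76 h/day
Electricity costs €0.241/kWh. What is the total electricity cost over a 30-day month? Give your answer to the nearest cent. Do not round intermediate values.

LED light strip: 24.2 W × 9.1 h × 30 d = 6,607 Wh = 6.607 kWh
aquarium pump: 33.8 W × 8.88 h × 30 d = 9,004 Wh = 9.004 kWh
well pump: 641.6 W × 10.7 h × 30 d = 205,954 Wh = 206 kWh
dehumidifier: 375.7 W × 12.5 h × 30 d = 140,888 Wh = 140.9 kWh
desktop computer: 201.8 W × 8.76 h × 30 d = 53,033 Wh = 53.03 kWh
Total energy = 6.607 + 9.004 + 206 + 140.9 + 53.03 = 415.5 kWh
Cost = 415.5 kWh × €0.241 = €100.13

€100.13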